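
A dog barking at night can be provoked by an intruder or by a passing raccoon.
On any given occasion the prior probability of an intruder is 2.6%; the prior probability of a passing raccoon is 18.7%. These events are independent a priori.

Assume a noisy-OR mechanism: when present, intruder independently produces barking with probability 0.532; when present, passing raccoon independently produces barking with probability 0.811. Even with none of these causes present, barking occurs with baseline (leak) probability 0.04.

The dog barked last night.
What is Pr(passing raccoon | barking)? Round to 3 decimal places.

Under noisy-OR, P(barking | causes) = 1 − (1−0.04)·∏(1−qᵢ) over the active causes.
By total probability over the 4 (intruder, passing raccoon) configurations:
  P(barking) = 0.04×0.974×0.813 + 0.81856×0.974×0.187 + 0.55072×0.026×0.813 + 0.915086×0.026×0.187
        = 0.031674 + 0.149091 + 0.011641 + 0.004449 = 0.196855
Keeping only the passing raccoon-present terms gives 0.153540, so
  P(passing raccoon | barking) = 0.153540 / 0.196855 ≈ 0.780

Pr(passing raccoon | barking) ≈ 0.780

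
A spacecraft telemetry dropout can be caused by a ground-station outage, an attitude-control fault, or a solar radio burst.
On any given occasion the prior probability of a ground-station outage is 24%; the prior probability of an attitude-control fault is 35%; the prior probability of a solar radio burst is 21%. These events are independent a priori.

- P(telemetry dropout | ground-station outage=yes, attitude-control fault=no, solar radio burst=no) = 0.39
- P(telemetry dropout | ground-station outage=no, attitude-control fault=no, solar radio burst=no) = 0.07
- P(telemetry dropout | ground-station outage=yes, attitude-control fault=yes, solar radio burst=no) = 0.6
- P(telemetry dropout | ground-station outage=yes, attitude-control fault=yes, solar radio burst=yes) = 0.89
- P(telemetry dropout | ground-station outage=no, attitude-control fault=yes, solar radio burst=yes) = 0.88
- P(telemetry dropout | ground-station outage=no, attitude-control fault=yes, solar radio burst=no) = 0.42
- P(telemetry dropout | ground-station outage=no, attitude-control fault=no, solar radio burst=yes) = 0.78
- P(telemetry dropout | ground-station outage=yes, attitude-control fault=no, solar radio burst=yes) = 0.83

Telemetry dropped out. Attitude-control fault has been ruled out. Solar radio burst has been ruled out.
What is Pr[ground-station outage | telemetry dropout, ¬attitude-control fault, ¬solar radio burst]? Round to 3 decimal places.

Pr[ground-station outage | telemetry dropout, ¬attitude-control fault, ¬solar radio burst] ≈ 0.638

P(telemetry dropout | ¬attitude-control fault, ¬solar radio burst) = 0.07·0.76 + 0.39·0.24 = 0.053200 + 0.093600 = 0.146800
Restricting to configurations with ground-station outage present: 0.39·0.24 = 0.093600.
P(ground-station outage | telemetry dropout, ¬attitude-control fault, ¬solar radio burst) = 0.093600 / 0.146800 ≈ 0.638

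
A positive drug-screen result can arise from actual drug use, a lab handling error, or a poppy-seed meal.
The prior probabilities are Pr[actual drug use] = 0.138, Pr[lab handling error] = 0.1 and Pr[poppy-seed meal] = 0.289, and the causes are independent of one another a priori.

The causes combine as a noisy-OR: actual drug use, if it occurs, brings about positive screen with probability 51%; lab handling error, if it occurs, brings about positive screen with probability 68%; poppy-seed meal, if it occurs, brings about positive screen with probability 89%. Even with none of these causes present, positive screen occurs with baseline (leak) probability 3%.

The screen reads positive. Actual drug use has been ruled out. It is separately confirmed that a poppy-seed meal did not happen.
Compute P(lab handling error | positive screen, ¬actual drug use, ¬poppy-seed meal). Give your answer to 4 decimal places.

Under noisy-OR, P(positive screen | causes) = 1 − (1−0.03)·∏(1−qᵢ) over the active causes.
By total probability over both values of lab handling error:
  P(positive screen | ¬actual drug use, ¬poppy-seed meal) = 0.03*0.9 + 0.6896*0.1
        = 0.027000 + 0.068960 = 0.095960
Keeping only the lab handling error-present terms gives 0.068960, so
  P(lab handling error | positive screen, ¬actual drug use, ¬poppy-seed meal) = 0.068960 / 0.095960 ≈ 0.7186

P(lab handling error | positive screen, ¬actual drug use, ¬poppy-seed meal) ≈ 0.7186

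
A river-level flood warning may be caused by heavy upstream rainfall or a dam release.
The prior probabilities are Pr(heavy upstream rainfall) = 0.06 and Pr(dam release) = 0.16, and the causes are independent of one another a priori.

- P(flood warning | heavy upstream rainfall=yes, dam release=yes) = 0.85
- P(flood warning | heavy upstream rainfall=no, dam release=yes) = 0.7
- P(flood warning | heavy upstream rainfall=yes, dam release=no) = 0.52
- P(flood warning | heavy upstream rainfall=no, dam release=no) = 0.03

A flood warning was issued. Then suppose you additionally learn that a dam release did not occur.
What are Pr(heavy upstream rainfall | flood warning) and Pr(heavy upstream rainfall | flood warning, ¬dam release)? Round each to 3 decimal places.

P(flood warning) = 0.03·0.94·0.84 + 0.7·0.94·0.16 + 0.52·0.06·0.84 + 0.85·0.06·0.16 = 0.023688 + 0.105280 + 0.026208 + 0.008160 = 0.163336
The heavy upstream rainfall-present share is 0.026208 + 0.008160 = 0.034368.
P(heavy upstream rainfall | flood warning) = 0.034368 / 0.163336 ≈ 0.210

With the extra evidence:
P(flood warning | ¬dam release) = 0.03·0.94 + 0.52·0.06 = 0.028200 + 0.031200 = 0.059400
Restricting to configurations with heavy upstream rainfall present: 0.52·0.06 = 0.031200.
So P(heavy upstream rainfall | flood warning, ¬dam release) = 0.031200/0.059400 ≈ 0.525.

Pr(heavy upstream rainfall | flood warning) ≈ 0.210; Pr(heavy upstream rainfall | flood warning, ¬dam release) ≈ 0.525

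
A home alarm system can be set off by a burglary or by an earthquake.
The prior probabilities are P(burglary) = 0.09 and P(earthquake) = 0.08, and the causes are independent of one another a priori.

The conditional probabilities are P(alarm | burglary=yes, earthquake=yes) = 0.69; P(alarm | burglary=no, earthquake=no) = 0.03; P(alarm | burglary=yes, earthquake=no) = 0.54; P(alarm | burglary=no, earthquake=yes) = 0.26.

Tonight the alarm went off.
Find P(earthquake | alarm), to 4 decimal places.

P(alarm) = 0.03·0.91·0.92 + 0.26·0.91·0.08 + 0.54·0.09·0.92 + 0.69·0.09·0.08 = 0.025116 + 0.018928 + 0.044712 + 0.004968 = 0.093724
Restricting to configurations with earthquake present: 0.018928 + 0.004968 = 0.023896.
P(earthquake | alarm) = 0.023896 / 0.093724 ≈ 0.2550

P(earthquake | alarm) ≈ 0.2550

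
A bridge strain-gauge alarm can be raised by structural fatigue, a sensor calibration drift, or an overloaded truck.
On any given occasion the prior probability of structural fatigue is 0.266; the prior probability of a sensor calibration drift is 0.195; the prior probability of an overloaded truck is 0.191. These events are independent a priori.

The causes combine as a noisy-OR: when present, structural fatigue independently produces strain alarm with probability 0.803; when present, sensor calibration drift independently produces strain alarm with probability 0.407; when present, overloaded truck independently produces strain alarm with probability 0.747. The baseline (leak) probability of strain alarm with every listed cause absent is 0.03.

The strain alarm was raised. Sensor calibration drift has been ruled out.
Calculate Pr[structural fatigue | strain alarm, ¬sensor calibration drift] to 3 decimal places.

Pr[structural fatigue | strain alarm, ¬sensor calibration drift] ≈ 0.643

Under noisy-OR, P(strain alarm | causes) = 1 − (1−0.03)·∏(1−qᵢ) over the active causes.
P(strain alarm | ¬sensor calibration drift) = 0.03*0.734*0.809 + 0.75459*0.734*0.191 + 0.80891*0.266*0.809 + 0.951654*0.266*0.191 = 0.017814 + 0.105789 + 0.174073 + 0.048350 = 0.346026
The structural fatigue-present share is 0.174073 + 0.048350 = 0.222423.
P(structural fatigue | strain alarm, ¬sensor calibration drift) = 0.222423 / 0.346026 ≈ 0.643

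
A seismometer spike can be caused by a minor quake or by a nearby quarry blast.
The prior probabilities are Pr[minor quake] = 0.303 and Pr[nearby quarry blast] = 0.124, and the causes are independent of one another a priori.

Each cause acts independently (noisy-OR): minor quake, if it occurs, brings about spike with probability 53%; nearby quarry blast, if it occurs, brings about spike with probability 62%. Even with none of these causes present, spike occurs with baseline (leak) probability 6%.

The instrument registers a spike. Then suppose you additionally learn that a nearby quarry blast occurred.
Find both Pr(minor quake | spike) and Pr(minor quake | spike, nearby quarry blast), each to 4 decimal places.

Under noisy-OR, P(spike | causes) = 1 − (1−0.06)·∏(1−qᵢ) over the active causes.
P(spike) = 0.06*0.697*0.876 + 0.6428*0.697*0.124 + 0.5582*0.303*0.876 + 0.832116*0.303*0.124 = 0.036634 + 0.055556 + 0.148162 + 0.031264 = 0.271616
The minor quake-present share is 0.148162 + 0.031264 = 0.179426.
P(minor quake | spike) = 0.179426 / 0.271616 ≈ 0.6606

Now also conditioning on nearby quarry blast=true:
Enumerate both values of minor quake and weight by the priors:
  P(spike | nearby quarry blast) = 0.6428*0.697 + 0.832116*0.303
        = 0.448032 + 0.252131 = 0.700163
The terms with minor quake present sum to 0.252131, so
  P(minor quake | spike, nearby quarry blast) = 0.252131 / 0.700163 ≈ 0.3601
— nearby quarry blast explains away the evidence for minor quake.

Pr(minor quake | spike) ≈ 0.6606; Pr(minor quake | spike, nearby quarry blast) ≈ 0.3601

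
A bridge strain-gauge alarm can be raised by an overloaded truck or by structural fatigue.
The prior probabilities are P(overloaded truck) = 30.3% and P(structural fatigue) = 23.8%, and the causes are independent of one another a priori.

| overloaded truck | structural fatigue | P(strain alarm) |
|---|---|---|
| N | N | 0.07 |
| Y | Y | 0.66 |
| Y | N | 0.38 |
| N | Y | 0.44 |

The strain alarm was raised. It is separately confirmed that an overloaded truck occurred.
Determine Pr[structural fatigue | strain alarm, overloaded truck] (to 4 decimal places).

For the numerator, keep only structural fatigue=true terms: 0.66×0.238 = 0.157080
The normalizing constant is 0.38×0.762 + 0.66×0.238 = 0.446640
P(structural fatigue | strain alarm, overloaded truck) = 0.157080/0.446640 ≈ 0.3517

Pr[structural fatigue | strain alarm, overloaded truck] ≈ 0.3517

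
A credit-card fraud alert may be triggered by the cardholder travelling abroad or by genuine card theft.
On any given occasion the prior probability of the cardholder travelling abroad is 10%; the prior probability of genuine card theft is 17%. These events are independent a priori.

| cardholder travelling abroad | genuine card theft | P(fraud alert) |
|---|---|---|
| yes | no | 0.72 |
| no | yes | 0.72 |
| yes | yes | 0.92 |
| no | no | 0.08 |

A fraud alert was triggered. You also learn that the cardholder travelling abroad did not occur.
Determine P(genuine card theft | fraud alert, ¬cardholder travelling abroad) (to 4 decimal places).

Weight on genuine card theft=true, given the evidence: 0.72×0.17 = 0.122400
The normalizing constant is 0.08×0.83 + 0.72×0.17 = 0.188800
P(genuine card theft | fraud alert, ¬cardholder travelling abroad) = 0.122400/0.188800 ≈ 0.6483

P(genuine card theft | fraud alert, ¬cardholder travelling abroad) ≈ 0.6483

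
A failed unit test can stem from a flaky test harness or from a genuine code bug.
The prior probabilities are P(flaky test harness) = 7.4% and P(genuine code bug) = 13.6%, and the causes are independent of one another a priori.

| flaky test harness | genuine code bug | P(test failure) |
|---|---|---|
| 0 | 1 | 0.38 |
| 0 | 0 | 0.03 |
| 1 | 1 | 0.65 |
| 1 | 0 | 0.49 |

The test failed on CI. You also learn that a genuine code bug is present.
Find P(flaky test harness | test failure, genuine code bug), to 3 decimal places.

P(test failure | genuine code bug) = 0.38×0.926 + 0.65×0.074 = 0.351880 + 0.048100 = 0.399980
Of this, 0.048100 comes from 0.65×0.074 (the flaky test harness=true cases).
So P(flaky test harness | test failure, genuine code bug) = 0.048100/0.399980 ≈ 0.120.

P(flaky test harness | test failure, genuine code bug) ≈ 0.120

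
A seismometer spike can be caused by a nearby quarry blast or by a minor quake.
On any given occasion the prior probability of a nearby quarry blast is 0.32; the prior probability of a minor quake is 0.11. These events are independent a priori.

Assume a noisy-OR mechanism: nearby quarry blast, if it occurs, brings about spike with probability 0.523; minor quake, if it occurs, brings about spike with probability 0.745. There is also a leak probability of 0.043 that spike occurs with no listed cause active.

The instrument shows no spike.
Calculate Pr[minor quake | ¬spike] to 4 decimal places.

Pr[minor quake | ¬spike] ≈ 0.0306

Under noisy-OR, P(spike | causes) = 1 − (1−0.043)·∏(1−qᵢ) over the active causes.
By total probability over the 4 (nearby quarry blast, minor quake) configurations:
  P(¬spike) = 0.957×0.68×0.89 + 0.244035×0.68×0.11 + 0.456489×0.32×0.89 + 0.116405×0.32×0.11
        = 0.579176 + 0.018254 + 0.130008 + 0.004097 = 0.731535
Configurations with minor quake contribute 0.022351, so
  P(minor quake | ¬spike) = 0.022351 / 0.731535 ≈ 0.0306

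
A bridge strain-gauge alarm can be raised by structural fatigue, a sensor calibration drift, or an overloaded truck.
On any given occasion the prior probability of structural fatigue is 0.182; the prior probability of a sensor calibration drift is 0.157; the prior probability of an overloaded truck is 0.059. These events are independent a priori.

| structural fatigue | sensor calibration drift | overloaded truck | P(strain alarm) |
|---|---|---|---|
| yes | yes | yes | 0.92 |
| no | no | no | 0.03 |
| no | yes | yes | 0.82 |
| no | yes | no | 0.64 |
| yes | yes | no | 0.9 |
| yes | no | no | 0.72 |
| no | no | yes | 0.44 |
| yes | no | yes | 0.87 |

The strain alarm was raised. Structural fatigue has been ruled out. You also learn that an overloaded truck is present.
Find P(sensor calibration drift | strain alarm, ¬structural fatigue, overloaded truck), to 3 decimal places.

P(sensor calibration drift | strain alarm, ¬structural fatigue, overloaded truck) ≈ 0.258

Weight on sensor calibration drift=true, given the evidence: 0.82×0.157 = 0.128740
Normalizer over all consistent configurations: 0.44×0.843 + 0.82×0.157 = 0.499660
Posterior = 0.128740 / 0.499660 ≈ 0.258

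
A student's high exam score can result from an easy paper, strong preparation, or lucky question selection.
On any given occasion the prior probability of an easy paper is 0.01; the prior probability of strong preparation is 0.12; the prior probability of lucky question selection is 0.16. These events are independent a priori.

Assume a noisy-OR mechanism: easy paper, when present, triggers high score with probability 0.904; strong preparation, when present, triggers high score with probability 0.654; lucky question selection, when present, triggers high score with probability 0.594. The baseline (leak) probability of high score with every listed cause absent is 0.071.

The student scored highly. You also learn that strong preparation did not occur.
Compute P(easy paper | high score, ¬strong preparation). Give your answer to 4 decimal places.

P(easy paper | high score, ¬strong preparation) ≈ 0.0551

Under noisy-OR, P(high score | causes) = 1 − (1−0.071)·∏(1−qᵢ) over the active causes.
Enumerate the 4 (easy paper, lucky question selection) configurations and weight by the priors:
  P(high score | ¬strong preparation) = 0.071*0.99*0.84 + 0.622826*0.99*0.16 + 0.910816*0.01*0.84 + 0.963791*0.01*0.16
        = 0.059044 + 0.098656 + 0.007651 + 0.001542 = 0.166893
Configurations with easy paper contribute 0.009193, so
  P(easy paper | high score, ¬strong preparation) = 0.009193 / 0.166893 ≈ 0.0551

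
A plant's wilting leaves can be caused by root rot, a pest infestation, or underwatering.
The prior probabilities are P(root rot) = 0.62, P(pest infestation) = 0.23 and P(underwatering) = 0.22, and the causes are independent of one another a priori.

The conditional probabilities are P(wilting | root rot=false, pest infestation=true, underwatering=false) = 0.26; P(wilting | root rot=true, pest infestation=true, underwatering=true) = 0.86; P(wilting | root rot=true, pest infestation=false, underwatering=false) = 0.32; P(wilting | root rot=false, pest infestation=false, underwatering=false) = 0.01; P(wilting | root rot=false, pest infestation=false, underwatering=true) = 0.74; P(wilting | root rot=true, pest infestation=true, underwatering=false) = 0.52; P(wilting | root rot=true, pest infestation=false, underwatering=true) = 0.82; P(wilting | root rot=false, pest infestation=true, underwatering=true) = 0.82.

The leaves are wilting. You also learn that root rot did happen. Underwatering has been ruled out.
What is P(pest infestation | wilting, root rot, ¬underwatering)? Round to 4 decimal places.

By total probability over both values of pest infestation:
  P(wilting | root rot, ¬underwatering) = 0.32*0.77 + 0.52*0.23
        = 0.246400 + 0.119600 = 0.366000
The terms with pest infestation present sum to 0.119600, so
  P(pest infestation | wilting, root rot, ¬underwatering) = 0.119600 / 0.366000 ≈ 0.3268

P(pest infestation | wilting, root rot, ¬underwatering) ≈ 0.3268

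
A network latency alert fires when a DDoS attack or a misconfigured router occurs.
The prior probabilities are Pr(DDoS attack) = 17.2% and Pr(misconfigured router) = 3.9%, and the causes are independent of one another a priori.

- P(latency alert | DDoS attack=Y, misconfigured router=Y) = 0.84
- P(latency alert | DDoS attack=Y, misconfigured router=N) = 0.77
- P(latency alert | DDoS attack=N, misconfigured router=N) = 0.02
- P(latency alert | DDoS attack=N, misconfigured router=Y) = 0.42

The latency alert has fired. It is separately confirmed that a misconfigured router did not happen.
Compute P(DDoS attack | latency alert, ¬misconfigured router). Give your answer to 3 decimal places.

P(DDoS attack | latency alert, ¬misconfigured router) ≈ 0.889

P(latency alert | ¬misconfigured router) = 0.02×0.828 + 0.77×0.172 = 0.016560 + 0.132440 = 0.149000
The DDoS attack-present share is 0.77×0.172 = 0.132440.
So P(DDoS attack | latency alert, ¬misconfigured router) = 0.132440/0.149000 ≈ 0.889.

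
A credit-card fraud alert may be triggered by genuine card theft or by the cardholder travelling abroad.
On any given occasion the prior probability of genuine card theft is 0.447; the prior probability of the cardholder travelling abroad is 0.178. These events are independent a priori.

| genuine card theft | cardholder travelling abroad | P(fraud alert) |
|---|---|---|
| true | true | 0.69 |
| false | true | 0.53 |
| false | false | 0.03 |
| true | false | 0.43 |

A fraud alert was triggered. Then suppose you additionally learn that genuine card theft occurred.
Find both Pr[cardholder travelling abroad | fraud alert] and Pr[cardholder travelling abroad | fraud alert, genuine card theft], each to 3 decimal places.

Pr[cardholder travelling abroad | fraud alert] ≈ 0.384; Pr[cardholder travelling abroad | fraud alert, genuine card theft] ≈ 0.258

P(fraud alert) = 0.03*0.553*0.822 + 0.53*0.553*0.178 + 0.43*0.447*0.822 + 0.69*0.447*0.178 = 0.013637 + 0.052170 + 0.157997 + 0.054901 = 0.278705
Restricting to configurations with cardholder travelling abroad present: 0.052170 + 0.054901 = 0.107071.
Hence the posterior is 0.107071/0.278705 ≈ 0.384.

Now also conditioning on genuine card theft=true:
Numerator (weight on configurations with cardholder travelling abroad): 0.69·0.178 = 0.122820
Denominator P(fraud alert | genuine card theft): 0.43·0.822 + 0.69·0.178 = 0.476280
P(cardholder travelling abroad | fraud alert, genuine card theft) = 0.122820/0.476280 ≈ 0.258
Conditioning on genuine card theft lowers the posterior on cardholder travelling abroad: the classic explaining-away effect in a common-effect structure.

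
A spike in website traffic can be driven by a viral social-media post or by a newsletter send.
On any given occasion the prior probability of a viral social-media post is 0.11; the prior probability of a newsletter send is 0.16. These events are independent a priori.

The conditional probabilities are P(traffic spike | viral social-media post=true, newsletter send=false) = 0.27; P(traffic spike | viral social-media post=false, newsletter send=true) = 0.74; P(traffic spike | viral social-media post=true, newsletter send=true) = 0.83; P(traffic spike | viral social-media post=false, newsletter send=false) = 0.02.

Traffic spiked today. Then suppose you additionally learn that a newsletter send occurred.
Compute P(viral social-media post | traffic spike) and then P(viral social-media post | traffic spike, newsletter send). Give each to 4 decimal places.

P(traffic spike) = 0.02·0.89·0.84 + 0.74·0.89·0.16 + 0.27·0.11·0.84 + 0.83·0.11·0.16 = 0.014952 + 0.105376 + 0.024948 + 0.014608 = 0.159884
Of this, 0.039556 comes from 0.024948 + 0.014608 (the viral social-media post=true cases).
P(viral social-media post | traffic spike) = 0.039556 / 0.159884 ≈ 0.2474

Now also conditioning on newsletter send=true:
P(traffic spike | newsletter send) = 0.74*0.89 + 0.83*0.11 = 0.658600 + 0.091300 = 0.749900
Restricting to configurations with viral social-media post present: 0.83*0.11 = 0.091300.
Hence the posterior is 0.091300/0.749900 ≈ 0.1217.
The drop from 0.2474 to 0.1217 is the explaining-away (discounting) effect.

P(viral social-media post | traffic spike) ≈ 0.2474; P(viral social-media post | traffic spike, newsletter send) ≈ 0.1217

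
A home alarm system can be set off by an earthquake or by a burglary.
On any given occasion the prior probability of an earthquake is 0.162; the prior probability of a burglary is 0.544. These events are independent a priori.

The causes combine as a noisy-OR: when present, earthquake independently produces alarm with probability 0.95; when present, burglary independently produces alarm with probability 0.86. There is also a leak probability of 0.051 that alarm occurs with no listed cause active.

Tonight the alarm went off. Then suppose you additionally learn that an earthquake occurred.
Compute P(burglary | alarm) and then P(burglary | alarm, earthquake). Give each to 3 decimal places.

Under noisy-OR, P(alarm | causes) = 1 − (1−0.051)·∏(1−qᵢ) over the active causes.
P(alarm) = 0.051*0.838*0.456 + 0.86714*0.838*0.544 + 0.95255*0.162*0.456 + 0.993357*0.162*0.544 = 0.019489 + 0.395305 + 0.070367 + 0.087543 = 0.572704
Of this, 0.482848 comes from 0.395305 + 0.087543 (the burglary=true cases).
So P(burglary | alarm) = 0.482848/0.572704 ≈ 0.843.

With the extra evidence:
Weight on burglary=true, given the evidence: 0.993357·0.544 = 0.540386
Denominator P(alarm | earthquake): 0.95255·0.456 + 0.993357·0.544 = 0.974749
P(burglary | alarm, earthquake) = 0.540386/0.974749 ≈ 0.554
This is intercausal reasoning (explaining away): once earthquake accounts for the alarm, burglary becomes less likely.

P(burglary | alarm) ≈ 0.843; P(burglary | alarm, earthquake) ≈ 0.554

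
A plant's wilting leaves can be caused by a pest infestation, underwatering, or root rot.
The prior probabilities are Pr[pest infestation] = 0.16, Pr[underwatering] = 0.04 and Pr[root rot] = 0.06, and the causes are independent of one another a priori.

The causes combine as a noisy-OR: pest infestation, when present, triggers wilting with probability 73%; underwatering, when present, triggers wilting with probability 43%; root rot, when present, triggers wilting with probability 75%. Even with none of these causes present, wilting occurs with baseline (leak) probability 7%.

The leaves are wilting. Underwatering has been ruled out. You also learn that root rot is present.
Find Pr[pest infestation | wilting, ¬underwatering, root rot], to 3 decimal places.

Under noisy-OR, P(wilting | causes) = 1 − (1−0.07)·∏(1−qᵢ) over the active causes.
P(wilting | ¬underwatering, root rot) = 0.7675×0.84 + 0.937225×0.16 = 0.644700 + 0.149956 = 0.794656
Of this, 0.149956 comes from 0.937225×0.16 (the pest infestation=true cases).
Hence the posterior is 0.149956/0.794656 ≈ 0.189.

Pr[pest infestation | wilting, ¬underwatering, root rot] ≈ 0.189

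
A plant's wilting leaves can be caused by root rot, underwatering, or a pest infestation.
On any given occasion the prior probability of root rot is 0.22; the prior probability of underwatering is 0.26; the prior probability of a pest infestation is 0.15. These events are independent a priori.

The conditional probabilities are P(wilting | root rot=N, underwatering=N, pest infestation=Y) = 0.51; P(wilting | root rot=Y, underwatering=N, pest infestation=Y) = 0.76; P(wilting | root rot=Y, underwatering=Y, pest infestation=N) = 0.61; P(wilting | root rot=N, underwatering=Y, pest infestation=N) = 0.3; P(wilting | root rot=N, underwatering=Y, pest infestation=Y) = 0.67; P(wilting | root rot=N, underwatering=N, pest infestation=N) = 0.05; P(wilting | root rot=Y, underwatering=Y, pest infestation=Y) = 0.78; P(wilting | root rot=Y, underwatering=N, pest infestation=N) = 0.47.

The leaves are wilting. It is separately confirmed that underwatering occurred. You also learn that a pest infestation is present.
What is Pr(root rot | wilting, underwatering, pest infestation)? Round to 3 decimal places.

Numerator (weight on configurations with root rot): 0.78×0.22 = 0.171600
Normalizer over all consistent configurations: 0.67×0.78 + 0.78×0.22 = 0.694200
P(root rot | wilting, underwatering, pest infestation) = 0.171600/0.694200 ≈ 0.247

Pr(root rot | wilting, underwatering, pest infestation) ≈ 0.247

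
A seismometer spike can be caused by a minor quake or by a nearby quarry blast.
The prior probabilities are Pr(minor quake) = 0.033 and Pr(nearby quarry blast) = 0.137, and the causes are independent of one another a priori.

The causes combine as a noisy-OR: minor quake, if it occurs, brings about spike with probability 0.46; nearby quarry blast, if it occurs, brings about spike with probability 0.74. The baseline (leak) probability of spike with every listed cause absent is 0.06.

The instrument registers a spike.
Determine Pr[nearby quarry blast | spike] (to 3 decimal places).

Pr[nearby quarry blast | spike] ≈ 0.619

Under noisy-OR, P(spike | causes) = 1 − (1−0.06)·∏(1−qᵢ) over the active causes.
Enumerate the 4 (minor quake, nearby quarry blast) configurations and weight by the priors:
  P(spike) = 0.06*0.967*0.863 + 0.7556*0.967*0.137 + 0.4924*0.033*0.863 + 0.868024*0.033*0.137
        = 0.050071 + 0.100101 + 0.014023 + 0.003924 = 0.168119
The terms with nearby quarry blast present sum to 0.104025, so
  P(nearby quarry blast | spike) = 0.104025 / 0.168119 ≈ 0.619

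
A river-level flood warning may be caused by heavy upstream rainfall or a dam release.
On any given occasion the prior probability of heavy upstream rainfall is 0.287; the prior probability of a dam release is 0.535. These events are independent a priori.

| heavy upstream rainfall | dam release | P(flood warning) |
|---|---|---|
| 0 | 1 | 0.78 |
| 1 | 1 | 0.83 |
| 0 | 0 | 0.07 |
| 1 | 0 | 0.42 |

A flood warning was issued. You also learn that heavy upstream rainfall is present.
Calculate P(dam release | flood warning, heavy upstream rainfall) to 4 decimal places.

Enumerate both values of dam release and weight by the priors:
  P(flood warning | heavy upstream rainfall) = 0.42*0.465 + 0.83*0.535
        = 0.195300 + 0.444050 = 0.639350
Keeping only the dam release-present terms gives 0.444050, so
  P(dam release | flood warning, heavy upstream rainfall) = 0.444050 / 0.639350 ≈ 0.6945

P(dam release | flood warning, heavy upstream rainfall) ≈ 0.6945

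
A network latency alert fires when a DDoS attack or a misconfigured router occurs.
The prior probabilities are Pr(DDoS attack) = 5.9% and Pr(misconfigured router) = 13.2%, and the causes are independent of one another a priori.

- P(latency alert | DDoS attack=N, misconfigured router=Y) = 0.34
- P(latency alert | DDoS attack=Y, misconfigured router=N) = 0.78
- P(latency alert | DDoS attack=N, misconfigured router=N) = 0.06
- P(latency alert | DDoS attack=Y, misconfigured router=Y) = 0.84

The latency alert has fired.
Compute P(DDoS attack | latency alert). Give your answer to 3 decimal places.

P(DDoS attack | latency alert) ≈ 0.338

Numerator (weight on configurations with DDoS attack): 0.039945 + 0.006542 = 0.046487
The normalizing constant is 0.06·0.941·0.868 + 0.34·0.941·0.132 + 0.78·0.059·0.868 + 0.84·0.059·0.132 = 0.137726
P(DDoS attack | latency alert) = 0.046487/0.137726 ≈ 0.338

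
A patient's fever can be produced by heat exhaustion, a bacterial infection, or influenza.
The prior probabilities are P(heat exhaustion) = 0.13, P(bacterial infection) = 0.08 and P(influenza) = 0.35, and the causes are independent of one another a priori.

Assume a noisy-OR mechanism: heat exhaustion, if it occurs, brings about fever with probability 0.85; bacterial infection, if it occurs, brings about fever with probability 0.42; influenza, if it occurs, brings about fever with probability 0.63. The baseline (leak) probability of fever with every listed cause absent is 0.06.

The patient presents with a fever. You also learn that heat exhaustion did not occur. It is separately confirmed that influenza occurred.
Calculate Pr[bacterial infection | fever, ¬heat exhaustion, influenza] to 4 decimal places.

Under noisy-OR, P(fever | causes) = 1 − (1−0.06)·∏(1−qᵢ) over the active causes.
For the numerator, keep only bacterial infection=true terms: 0.798276×0.08 = 0.063862
The normalizing constant is 0.6522×0.92 + 0.798276×0.08 = 0.663886
P(bacterial infection | fever, ¬heat exhaustion, influenza) = 0.063862/0.663886 ≈ 0.0962

Pr[bacterial infection | fever, ¬heat exhaustion, influenza] ≈ 0.0962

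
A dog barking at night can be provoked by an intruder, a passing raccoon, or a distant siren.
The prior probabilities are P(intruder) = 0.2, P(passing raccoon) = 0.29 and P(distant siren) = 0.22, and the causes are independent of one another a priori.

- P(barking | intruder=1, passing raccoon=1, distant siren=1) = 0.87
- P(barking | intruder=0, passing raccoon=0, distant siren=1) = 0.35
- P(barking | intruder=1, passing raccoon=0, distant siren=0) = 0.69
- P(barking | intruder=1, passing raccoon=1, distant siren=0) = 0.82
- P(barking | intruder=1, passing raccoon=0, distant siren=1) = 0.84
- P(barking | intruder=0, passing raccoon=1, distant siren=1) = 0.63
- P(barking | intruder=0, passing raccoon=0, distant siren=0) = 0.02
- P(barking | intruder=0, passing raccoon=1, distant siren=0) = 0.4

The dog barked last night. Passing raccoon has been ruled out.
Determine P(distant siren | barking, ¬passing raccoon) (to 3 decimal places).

Weight on distant siren=true, given the evidence: 0.061600 + 0.036960 = 0.098560
Normalizer over all consistent configurations: 0.02*0.8*0.78 + 0.35*0.8*0.22 + 0.69*0.2*0.78 + 0.84*0.2*0.22 = 0.218680
Posterior = 0.098560 / 0.218680 ≈ 0.451

P(distant siren | barking, ¬passing raccoon) ≈ 0.451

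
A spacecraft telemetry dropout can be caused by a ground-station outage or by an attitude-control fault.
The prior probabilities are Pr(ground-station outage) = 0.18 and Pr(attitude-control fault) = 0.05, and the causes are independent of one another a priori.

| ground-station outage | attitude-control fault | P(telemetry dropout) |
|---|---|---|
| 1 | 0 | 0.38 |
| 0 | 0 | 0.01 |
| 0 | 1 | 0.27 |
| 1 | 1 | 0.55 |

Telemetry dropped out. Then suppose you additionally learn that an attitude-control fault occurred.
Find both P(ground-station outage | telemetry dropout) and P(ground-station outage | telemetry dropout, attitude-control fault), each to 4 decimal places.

P(ground-station outage | telemetry dropout) ≈ 0.7876; P(ground-station outage | telemetry dropout, attitude-control fault) ≈ 0.3090

Numerator (weight on configurations with ground-station outage): 0.064980 + 0.004950 = 0.069930
The normalizing constant is 0.01·0.82·0.95 + 0.27·0.82·0.05 + 0.38·0.18·0.95 + 0.55·0.18·0.05 = 0.088790
P(ground-station outage | telemetry dropout) = 0.069930/0.088790 ≈ 0.7876

Now condition on the additional information:
Enumerate both values of ground-station outage and weight by the priors:
  P(telemetry dropout | attitude-control fault) = 0.27×0.82 + 0.55×0.18
        = 0.221400 + 0.099000 = 0.320400
The terms with ground-station outage present sum to 0.099000, so
  P(ground-station outage | telemetry dropout, attitude-control fault) = 0.099000 / 0.320400 ≈ 0.3090
— attitude-control fault explains away the evidence for ground-station outage.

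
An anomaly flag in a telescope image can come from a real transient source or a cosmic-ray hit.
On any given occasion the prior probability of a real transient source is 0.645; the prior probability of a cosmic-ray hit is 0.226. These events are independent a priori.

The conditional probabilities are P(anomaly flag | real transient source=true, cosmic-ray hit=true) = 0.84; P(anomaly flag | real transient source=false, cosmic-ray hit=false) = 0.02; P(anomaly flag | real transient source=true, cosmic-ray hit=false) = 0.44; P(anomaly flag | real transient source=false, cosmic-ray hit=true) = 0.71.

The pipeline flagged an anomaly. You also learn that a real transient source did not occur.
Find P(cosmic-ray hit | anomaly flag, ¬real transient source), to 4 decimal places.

P(anomaly flag | ¬real transient source) = 0.02*0.774 + 0.71*0.226 = 0.015480 + 0.160460 = 0.175940
The cosmic-ray hit-present share is 0.71*0.226 = 0.160460.
Hence the posterior is 0.160460/0.175940 ≈ 0.9120.

P(cosmic-ray hit | anomaly flag, ¬real transient source) ≈ 0.9120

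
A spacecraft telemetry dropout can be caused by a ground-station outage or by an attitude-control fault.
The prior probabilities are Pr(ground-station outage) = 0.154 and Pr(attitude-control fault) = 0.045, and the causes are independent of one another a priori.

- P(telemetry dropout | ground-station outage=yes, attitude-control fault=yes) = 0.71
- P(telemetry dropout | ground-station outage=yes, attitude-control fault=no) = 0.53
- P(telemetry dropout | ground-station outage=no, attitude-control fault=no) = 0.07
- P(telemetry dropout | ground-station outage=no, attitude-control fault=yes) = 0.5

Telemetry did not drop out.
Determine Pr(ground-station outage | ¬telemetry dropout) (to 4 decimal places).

Pr(ground-station outage | ¬telemetry dropout) ≈ 0.0845

Weight on ground-station outage=true, given the evidence: 0.069123 + 0.002010 = 0.071133
The normalizing constant is 0.93×0.846×0.955 + 0.5×0.846×0.045 + 0.47×0.154×0.955 + 0.29×0.154×0.045 = 0.841543
Posterior = 0.071133 / 0.841543 ≈ 0.0845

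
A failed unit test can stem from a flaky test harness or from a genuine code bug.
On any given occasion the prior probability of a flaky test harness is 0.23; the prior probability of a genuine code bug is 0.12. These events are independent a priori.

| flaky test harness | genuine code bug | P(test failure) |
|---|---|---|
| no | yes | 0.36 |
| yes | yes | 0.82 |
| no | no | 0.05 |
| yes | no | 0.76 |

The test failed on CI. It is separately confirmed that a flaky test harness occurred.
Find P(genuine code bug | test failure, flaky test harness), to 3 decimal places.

By total probability over both values of genuine code bug:
  P(test failure | flaky test harness) = 0.76*0.88 + 0.82*0.12
        = 0.668800 + 0.098400 = 0.767200
Configurations with genuine code bug contribute 0.098400, so
  P(genuine code bug | test failure, flaky test harness) = 0.098400 / 0.767200 ≈ 0.128

P(genuine code bug | test failure, flaky test harness) ≈ 0.128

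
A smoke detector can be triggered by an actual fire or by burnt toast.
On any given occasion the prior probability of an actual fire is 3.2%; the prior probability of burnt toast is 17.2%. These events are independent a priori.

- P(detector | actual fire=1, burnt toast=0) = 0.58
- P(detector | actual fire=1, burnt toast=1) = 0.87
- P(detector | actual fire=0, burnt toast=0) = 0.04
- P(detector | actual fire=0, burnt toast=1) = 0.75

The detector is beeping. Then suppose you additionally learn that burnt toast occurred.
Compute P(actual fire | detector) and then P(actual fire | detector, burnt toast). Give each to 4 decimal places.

P(actual fire | detector) ≈ 0.1138; P(actual fire | detector, burnt toast) ≈ 0.0369

Sum P(detector|·) weighted by the priors over the 4 (actual fire, burnt toast) configurations:
  P(detector) = 0.04·0.968·0.828 + 0.75·0.968·0.172 + 0.58·0.032·0.828 + 0.87·0.032·0.172
        = 0.032060 + 0.124872 + 0.015368 + 0.004788 = 0.177088
The terms with actual fire present sum to 0.020156, so
  P(actual fire | detector) = 0.020156 / 0.177088 ≈ 0.1138

With the extra evidence:
P(detector | burnt toast) = 0.75×0.968 + 0.87×0.032 = 0.726000 + 0.027840 = 0.753840
Of this, 0.027840 comes from 0.87×0.032 (the actual fire=true cases).
So P(actual fire | detector, burnt toast) = 0.027840/0.753840 ≈ 0.0369.
This is intercausal reasoning (explaining away): once burnt toast accounts for the detector, actual fire becomes less likely.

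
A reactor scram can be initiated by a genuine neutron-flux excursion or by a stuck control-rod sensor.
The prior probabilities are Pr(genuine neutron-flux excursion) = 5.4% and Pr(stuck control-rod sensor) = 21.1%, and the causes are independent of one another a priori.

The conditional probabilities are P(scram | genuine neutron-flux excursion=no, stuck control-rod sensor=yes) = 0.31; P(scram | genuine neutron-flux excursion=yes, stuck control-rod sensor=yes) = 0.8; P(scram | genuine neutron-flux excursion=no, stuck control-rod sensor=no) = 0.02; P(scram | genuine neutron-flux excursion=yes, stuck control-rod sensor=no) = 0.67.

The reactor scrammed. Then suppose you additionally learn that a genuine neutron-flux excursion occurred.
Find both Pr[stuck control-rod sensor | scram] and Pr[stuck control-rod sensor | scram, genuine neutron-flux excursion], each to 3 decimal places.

By total probability over the 4 (genuine neutron-flux excursion, stuck control-rod sensor) configurations:
  P(scram) = 0.02×0.946×0.789 + 0.31×0.946×0.211 + 0.67×0.054×0.789 + 0.8×0.054×0.211
        = 0.014928 + 0.061878 + 0.028546 + 0.009115 = 0.114467
Keeping only the stuck control-rod sensor-present terms gives 0.070993, so
  P(stuck control-rod sensor | scram) = 0.070993 / 0.114467 ≈ 0.620

With the extra evidence:
For the numerator, keep only stuck control-rod sensor=true terms: 0.8·0.211 = 0.168800
The normalizing constant is 0.67·0.789 + 0.8·0.211 = 0.697430
P(stuck control-rod sensor | scram, genuine neutron-flux excursion) = 0.168800/0.697430 ≈ 0.242

Pr[stuck control-rod sensor | scram] ≈ 0.620; Pr[stuck control-rod sensor | scram, genuine neutron-flux excursion] ≈ 0.242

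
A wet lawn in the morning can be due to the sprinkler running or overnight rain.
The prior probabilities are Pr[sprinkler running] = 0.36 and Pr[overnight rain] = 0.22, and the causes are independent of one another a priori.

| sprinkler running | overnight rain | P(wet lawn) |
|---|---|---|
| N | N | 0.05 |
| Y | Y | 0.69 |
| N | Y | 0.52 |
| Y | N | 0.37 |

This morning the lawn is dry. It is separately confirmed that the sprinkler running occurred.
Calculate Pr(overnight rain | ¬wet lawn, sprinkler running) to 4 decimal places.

Pr(overnight rain | ¬wet lawn, sprinkler running) ≈ 0.1219

P(¬wet lawn | sprinkler running) = 0.63×0.78 + 0.31×0.22 = 0.491400 + 0.068200 = 0.559600
The overnight rain-present share is 0.31×0.22 = 0.068200.
Hence the posterior is 0.068200/0.559600 ≈ 0.1219.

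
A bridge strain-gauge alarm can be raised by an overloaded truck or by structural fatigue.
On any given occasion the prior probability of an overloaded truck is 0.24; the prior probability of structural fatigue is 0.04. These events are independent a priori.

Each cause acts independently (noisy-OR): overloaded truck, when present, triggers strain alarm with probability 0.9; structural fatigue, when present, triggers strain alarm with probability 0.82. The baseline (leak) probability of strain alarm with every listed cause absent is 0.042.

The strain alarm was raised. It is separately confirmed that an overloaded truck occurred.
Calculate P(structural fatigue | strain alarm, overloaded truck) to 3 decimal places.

P(structural fatigue | strain alarm, overloaded truck) ≈ 0.043

Under noisy-OR, P(strain alarm | causes) = 1 − (1−0.042)·∏(1−qᵢ) over the active causes.
Enumerate both values of structural fatigue and weight by the priors:
  P(strain alarm | overloaded truck) = 0.9042*0.96 + 0.982756*0.04
        = 0.868032 + 0.039310 = 0.907342
Keeping only the structural fatigue-present terms gives 0.039310, so
  P(structural fatigue | strain alarm, overloaded truck) = 0.039310 / 0.907342 ≈ 0.043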